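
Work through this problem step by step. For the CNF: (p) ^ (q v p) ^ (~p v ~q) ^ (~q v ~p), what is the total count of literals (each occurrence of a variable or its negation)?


Counting literals in each clause:
Clause 1: 1 literal(s)
Clause 2: 2 literal(s)
Clause 3: 2 literal(s)
Clause 4: 2 literal(s)
Total = 7

7


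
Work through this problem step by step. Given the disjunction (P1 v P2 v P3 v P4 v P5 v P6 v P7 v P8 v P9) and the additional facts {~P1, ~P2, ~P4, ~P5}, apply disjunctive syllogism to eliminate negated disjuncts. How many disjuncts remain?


Original disjuncts (9): P1, P2, P3, P4, P5, P6, P7, P8, P9
Negated (eliminate): ~P1, ~P2, ~P4, ~P5
Remaining disjuncts: P3, P6, P7, P8, P9
Count = 9 - 4 = 5

5


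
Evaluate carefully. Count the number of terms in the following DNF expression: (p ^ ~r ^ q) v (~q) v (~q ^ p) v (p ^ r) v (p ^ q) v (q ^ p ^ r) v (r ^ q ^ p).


A DNF formula is a disjunction of terms (conjunctions).
Terms are separated by v.
Counting the disjuncts: 7 terms.

7


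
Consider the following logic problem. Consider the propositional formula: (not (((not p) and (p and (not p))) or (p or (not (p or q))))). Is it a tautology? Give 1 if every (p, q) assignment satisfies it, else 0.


Check all 4 assignments:
p=0, q=0: 0
p=0, q=1: 1
p=1, q=0: 0
p=1, q=1: 0
Satisfying count = 1/4.
Tautology iff count = 4: no.

0


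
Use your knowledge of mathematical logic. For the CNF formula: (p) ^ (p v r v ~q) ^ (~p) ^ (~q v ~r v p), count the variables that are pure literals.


Check each variable for pure literal status:
p: mixed (not pure)
q: pure negative
r: mixed (not pure)
Pure literal count = 1

1


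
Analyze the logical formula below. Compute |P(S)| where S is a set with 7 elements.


The power set of a set with n elements has 2^n elements.
|P(S)| = 2^7 = 128

128


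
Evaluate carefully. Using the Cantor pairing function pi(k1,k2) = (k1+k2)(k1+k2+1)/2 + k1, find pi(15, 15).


k1 + k2 = 30
(k1+k2)(k1+k2+1)/2 = 30 * 31 / 2 = 465
pi = 465 + 15 = 480

480


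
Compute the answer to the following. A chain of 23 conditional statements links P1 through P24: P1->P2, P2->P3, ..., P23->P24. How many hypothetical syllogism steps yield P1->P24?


With 23 implications in a chain connecting 24 propositions:
P1->P2, P2->P3, ..., P23->P24
Steps needed = (number of implications) - 1 = 23 - 1 = 22

22


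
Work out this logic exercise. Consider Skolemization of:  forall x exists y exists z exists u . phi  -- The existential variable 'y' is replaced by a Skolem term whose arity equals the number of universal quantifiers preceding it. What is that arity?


Quantifier prefix: forall x exists y exists z exists u
'y' is existentially quantified at position 2.
Universal variables preceding it: x
Skolem function arity = 1

1


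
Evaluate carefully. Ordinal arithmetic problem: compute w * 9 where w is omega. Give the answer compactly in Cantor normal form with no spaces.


Compute w * 9.
Ordinal * is associative and left-distributive over +, but NOT commutative; for finite n>1, n*w = w but w*n stays w*n.
w * 9 means 9 copies of w concatenated: w*9.
Result = w*9

w*9


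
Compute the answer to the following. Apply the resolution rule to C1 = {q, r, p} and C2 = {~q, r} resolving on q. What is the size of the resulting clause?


Remove q from C1 and ~q from C2.
C1 remainder: {r, p}
C2 remainder: {r}
Union (resolvent): {p, r}
Resolvent has 2 literal(s).

2


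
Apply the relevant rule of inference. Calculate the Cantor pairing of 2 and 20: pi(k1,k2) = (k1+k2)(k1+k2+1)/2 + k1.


k1 + k2 = 22
(k1+k2)(k1+k2+1)/2 = 22 * 23 / 2 = 253
pi = 253 + 2 = 255

255


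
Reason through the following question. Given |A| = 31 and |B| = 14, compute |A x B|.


The Cartesian product A x B contains all ordered pairs (a, b).
|A x B| = |A| * |B| = 31 * 14 = 434

434


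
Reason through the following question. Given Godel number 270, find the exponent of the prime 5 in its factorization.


Factorize 270 by dividing by 5 repeatedly.
Division steps: 5 divides 270 exactly 1 time(s).
Exponent of 5 = 1

1


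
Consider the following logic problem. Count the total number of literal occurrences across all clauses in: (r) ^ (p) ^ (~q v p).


Counting literals in each clause:
Clause 1: 1 literal(s)
Clause 2: 1 literal(s)
Clause 3: 2 literal(s)
Total = 4

4


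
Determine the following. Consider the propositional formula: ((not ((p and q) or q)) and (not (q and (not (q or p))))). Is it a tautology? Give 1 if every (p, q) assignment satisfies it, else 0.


Check all 4 assignments:
p=0, q=0: 1
p=0, q=1: 0
p=1, q=0: 1
p=1, q=1: 0
Satisfying count = 2/4.
Tautology iff count = 4: no.

0


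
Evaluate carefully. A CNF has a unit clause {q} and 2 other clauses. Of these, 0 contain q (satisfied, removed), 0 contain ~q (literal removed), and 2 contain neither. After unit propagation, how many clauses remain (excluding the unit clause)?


Satisfied (removed): 0
Shortened (remain): 0
Unchanged (remain): 2
Remaining = 0 + 2 = 2

2


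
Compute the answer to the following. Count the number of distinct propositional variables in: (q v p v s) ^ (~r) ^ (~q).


Identify each variable that appears in the formula.
Variables found: p, q, r, s
Count = 4

4


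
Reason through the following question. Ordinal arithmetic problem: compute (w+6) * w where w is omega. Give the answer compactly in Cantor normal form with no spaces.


Compute (w+6) * w.
Ordinal * is associative and left-distributive over +, but NOT commutative; for finite n>1, n*w = w but w*n stays w*n.
(w+6) * w = sup{(w+6)*k : k<w} = sup{w*k+6} = w^2 (the +6 tail is absorbed in the limit).
Result = w^2

w^2


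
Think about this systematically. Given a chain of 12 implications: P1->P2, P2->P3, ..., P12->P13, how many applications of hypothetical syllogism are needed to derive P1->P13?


With 12 implications in a chain connecting 13 propositions:
P1->P2, P2->P3, ..., P12->P13
Steps needed = (number of implications) - 1 = 12 - 1 = 11

11


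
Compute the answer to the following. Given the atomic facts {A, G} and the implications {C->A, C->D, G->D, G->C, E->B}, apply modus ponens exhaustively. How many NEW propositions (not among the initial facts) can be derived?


Initial facts: {A, G}
Apply modus ponens to closure:
  G and G->D  =>  D
  G and G->C  =>  C
Final known: {A, C, D, G}
New propositions: {C, D}
Count = 2

2


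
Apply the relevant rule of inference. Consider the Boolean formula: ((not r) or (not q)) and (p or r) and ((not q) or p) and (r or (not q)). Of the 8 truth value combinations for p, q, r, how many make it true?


Evaluate all 8 assignments for p, q, r:
p=0, q=0, r=0: 0
p=0, q=0, r=1: 1
p=0, q=1, r=0: 0
p=0, q=1, r=1: 0
p=1, q=0, r=0: 1
p=1, q=0, r=1: 1
p=1, q=1, r=0: 0
p=1, q=1, r=1: 0
Satisfying count = 3

3


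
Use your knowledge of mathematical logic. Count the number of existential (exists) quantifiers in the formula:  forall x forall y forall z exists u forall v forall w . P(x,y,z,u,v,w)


Quantifier prefix: forall x forall y forall z exists u forall v forall w
Mark each quantifier type:
  U U U E U U
Universal count = 5, Existential count = 1
Asked for existential (exists) quantifiers: 1

1


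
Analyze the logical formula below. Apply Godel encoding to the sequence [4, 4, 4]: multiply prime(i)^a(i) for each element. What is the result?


Encode each element as an exponent of the corresponding prime:
  2^4 = 16
  3^4 = 81
  5^4 = 625
Product = 16 * 81 * 625 = 810000

810000


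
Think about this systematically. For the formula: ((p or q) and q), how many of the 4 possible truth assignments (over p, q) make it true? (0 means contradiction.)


Check all 4 assignments:
p=0, q=0: 0
p=0, q=1: 1
p=1, q=0: 0
p=1, q=1: 1
Count of True = 2

2


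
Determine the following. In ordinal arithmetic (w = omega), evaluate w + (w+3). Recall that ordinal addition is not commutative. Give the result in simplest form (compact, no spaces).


Compute w + (w+3).
Ordinal + is associative but NOT commutative; for finite n>0, n + w = w but w + n stays w+n.
w + (w+3) = (w+w) + 3 = w*2+3.
Result = w*2+3

w*2+3


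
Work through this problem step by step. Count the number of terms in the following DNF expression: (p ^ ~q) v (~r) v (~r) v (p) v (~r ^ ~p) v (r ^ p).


A DNF formula is a disjunction of terms (conjunctions).
Terms are separated by v.
Counting the disjuncts: 6 terms.

6


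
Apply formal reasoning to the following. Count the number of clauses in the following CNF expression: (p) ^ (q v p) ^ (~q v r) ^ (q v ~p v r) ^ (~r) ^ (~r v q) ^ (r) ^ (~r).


A CNF formula is a conjunction of clauses.
Clauses are separated by ^.
Counting the conjuncts: 8 clauses.

8


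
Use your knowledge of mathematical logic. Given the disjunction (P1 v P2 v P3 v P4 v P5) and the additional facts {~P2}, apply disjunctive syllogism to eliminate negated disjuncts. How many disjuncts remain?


Original disjuncts (5): P1, P2, P3, P4, P5
Negated (eliminate): ~P2
Remaining disjuncts: P1, P3, P4, P5
Count = 5 - 1 = 4

4


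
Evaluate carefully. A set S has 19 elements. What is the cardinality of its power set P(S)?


The power set of a set with n elements has 2^n elements.
|P(S)| = 2^19 = 524288

524288


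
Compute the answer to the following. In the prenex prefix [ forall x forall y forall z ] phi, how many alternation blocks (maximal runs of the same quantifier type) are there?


Quantifier-type sequence: A A A  (A=forall, E=exists)
Group into maximal same-type runs:
  Ax3
Number of blocks = 1

1


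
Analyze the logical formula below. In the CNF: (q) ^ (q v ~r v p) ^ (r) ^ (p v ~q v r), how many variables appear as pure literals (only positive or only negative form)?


Check each variable for pure literal status:
p: pure positive
q: mixed (not pure)
r: mixed (not pure)
Pure literal count = 1

1


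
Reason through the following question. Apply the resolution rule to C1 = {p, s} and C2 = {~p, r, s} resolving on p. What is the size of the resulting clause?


Remove p from C1 and ~p from C2.
C1 remainder: {s}
C2 remainder: {r, s}
Union (resolvent): {r, s}
Resolvent has 2 literal(s).

2


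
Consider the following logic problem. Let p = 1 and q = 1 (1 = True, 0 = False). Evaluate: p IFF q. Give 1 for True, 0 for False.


p = 1, q = 1
Operation: p IFF q
Evaluate: 1 IFF 1 = 1

1


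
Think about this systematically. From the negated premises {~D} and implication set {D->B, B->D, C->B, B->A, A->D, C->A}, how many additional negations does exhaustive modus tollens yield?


Initial negated facts: {~D}
Apply modus tollens to closure:
  ~D and B->D  =>  ~B
  ~B and C->B  =>  ~C
  ~D and A->D  =>  ~A
Final negated: {~A, ~B, ~C, ~D}
New negations: {~A, ~B, ~C}
Count = 3

3


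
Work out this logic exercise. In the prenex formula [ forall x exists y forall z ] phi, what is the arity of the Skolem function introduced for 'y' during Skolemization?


Quantifier prefix: forall x exists y forall z
'y' is existentially quantified at position 2.
Universal variables preceding it: x
Skolem function arity = 1

1


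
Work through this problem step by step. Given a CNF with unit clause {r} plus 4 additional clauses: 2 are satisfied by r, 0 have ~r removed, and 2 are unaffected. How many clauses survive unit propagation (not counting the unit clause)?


Satisfied (removed): 2
Shortened (remain): 0
Unchanged (remain): 2
Remaining = 0 + 2 = 2

2


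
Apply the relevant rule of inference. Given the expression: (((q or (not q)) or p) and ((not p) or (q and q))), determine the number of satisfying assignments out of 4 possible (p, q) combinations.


Check all 4 assignments:
p=0, q=0: 1
p=0, q=1: 1
p=1, q=0: 0
p=1, q=1: 1
Count of True = 3

3


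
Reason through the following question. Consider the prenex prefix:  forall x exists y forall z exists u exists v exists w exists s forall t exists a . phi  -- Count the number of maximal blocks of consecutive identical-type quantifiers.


Quantifier-type sequence: A E A E E E E A E  (A=forall, E=exists)
Group into maximal same-type runs:
  Ax1 | Ex1 | Ax1 | Ex4 | Ax1 | Ex1
Number of blocks = 6

6


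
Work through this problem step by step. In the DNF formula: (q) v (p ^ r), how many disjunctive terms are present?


A DNF formula is a disjunction of terms (conjunctions).
Terms are separated by v.
Counting the disjuncts: 2 terms.

2


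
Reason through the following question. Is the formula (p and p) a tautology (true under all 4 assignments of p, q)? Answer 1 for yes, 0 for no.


Check all 4 assignments:
p=0, q=0: 0
p=0, q=1: 0
p=1, q=0: 1
p=1, q=1: 1
Satisfying count = 2/4.
Tautology iff count = 4: no.

0


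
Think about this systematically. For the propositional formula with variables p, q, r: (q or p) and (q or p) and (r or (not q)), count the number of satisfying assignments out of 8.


Evaluate all 8 assignments for p, q, r:
p=0, q=0, r=0: 0
p=0, q=0, r=1: 0
p=0, q=1, r=0: 0
p=0, q=1, r=1: 1
p=1, q=0, r=0: 1
p=1, q=0, r=1: 1
p=1, q=1, r=0: 0
p=1, q=1, r=1: 1
Satisfying count = 4

4


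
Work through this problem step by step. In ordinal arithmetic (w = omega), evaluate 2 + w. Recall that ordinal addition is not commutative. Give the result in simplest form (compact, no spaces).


Compute 2 + w.
Ordinal + is associative but NOT commutative; for finite n>0, n + w = w but w + n stays w+n.
Any finite left addend is absorbed by w on the right: 2 + w = w.
Result = w

w


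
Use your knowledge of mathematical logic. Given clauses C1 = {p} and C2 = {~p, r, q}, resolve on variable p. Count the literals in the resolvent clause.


Remove p from C1 and ~p from C2.
C1 remainder: {}
C2 remainder: {r, q}
Union (resolvent): {q, r}
Resolvent has 2 literal(s).

2


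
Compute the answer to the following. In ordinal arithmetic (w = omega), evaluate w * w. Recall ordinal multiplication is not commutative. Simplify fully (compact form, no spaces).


Compute w * w.
Ordinal * is associative and left-distributive over +, but NOT commutative; for finite n>1, n*w = w but w*n stays w*n.
w * w = w^2 by definition.
Result = w^2

w^2


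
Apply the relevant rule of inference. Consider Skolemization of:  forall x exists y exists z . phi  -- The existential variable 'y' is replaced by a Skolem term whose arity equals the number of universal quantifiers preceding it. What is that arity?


Quantifier prefix: forall x exists y exists z
'y' is existentially quantified at position 2.
Universal variables preceding it: x
Skolem function arity = 1

1


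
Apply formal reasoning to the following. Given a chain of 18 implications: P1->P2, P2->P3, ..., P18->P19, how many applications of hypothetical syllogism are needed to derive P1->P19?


With 18 implications in a chain connecting 19 propositions:
P1->P2, P2->P3, ..., P18->P19
Steps needed = (number of implications) - 1 = 18 - 1 = 17

17


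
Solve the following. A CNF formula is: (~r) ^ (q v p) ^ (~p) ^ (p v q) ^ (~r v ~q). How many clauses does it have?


A CNF formula is a conjunction of clauses.
Clauses are separated by ^.
Counting the conjuncts: 5 clauses.

5


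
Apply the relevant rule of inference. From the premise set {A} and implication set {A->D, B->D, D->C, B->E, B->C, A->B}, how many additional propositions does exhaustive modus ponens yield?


Initial facts: {A}
Apply modus ponens to closure:
  A and A->D  =>  D
  D and D->C  =>  C
  A and A->B  =>  B
  B and B->E  =>  E
Final known: {A, B, C, D, E}
New propositions: {B, C, D, E}
Count = 4

4


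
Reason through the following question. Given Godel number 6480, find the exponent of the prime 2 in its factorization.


Factorize 6480 by dividing by 2 repeatedly.
Division steps: 2 divides 6480 exactly 4 time(s).
Exponent of 2 = 4

4


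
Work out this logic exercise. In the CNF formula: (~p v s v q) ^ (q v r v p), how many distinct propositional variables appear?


Identify each variable that appears in the formula.
Variables found: p, q, r, s
Count = 4

4


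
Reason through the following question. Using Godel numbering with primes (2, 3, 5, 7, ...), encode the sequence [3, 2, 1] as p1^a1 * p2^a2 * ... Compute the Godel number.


Encode each element as an exponent of the corresponding prime:
  2^3 = 8
  3^2 = 9
  5^1 = 5
Product = 8 * 9 * 5 = 360

360


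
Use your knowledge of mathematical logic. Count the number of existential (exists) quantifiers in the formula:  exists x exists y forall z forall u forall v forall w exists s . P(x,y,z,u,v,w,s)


Quantifier prefix: exists x exists y forall z forall u forall v forall w exists s
Mark each quantifier type:
  E E U U U U E
Universal count = 4, Existential count = 3
Asked for existential (exists) quantifiers: 3

3


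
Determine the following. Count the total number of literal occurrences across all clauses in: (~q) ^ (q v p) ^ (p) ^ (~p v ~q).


Counting literals in each clause:
Clause 1: 1 literal(s)
Clause 2: 2 literal(s)
Clause 3: 1 literal(s)
Clause 4: 2 literal(s)
Total = 6

6


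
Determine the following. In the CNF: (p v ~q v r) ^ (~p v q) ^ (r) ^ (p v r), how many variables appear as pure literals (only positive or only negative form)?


Check each variable for pure literal status:
p: mixed (not pure)
q: mixed (not pure)
r: pure positive
Pure literal count = 1

1


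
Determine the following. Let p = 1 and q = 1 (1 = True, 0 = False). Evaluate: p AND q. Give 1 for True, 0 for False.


p = 1, q = 1
Operation: p AND q
Evaluate: 1 AND 1 = 1

1


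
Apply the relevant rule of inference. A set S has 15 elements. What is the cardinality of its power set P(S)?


The power set of a set with n elements has 2^n elements.
|P(S)| = 2^15 = 32768

32768


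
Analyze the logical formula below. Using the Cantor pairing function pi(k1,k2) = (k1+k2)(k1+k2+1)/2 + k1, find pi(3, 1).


k1 + k2 = 4
(k1+k2)(k1+k2+1)/2 = 4 * 5 / 2 = 10
pi = 10 + 3 = 13

13


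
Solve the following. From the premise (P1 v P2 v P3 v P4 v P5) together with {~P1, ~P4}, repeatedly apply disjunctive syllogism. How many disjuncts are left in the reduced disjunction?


Original disjuncts (5): P1, P2, P3, P4, P5
Negated (eliminate): ~P1, ~P4
Remaining disjuncts: P2, P3, P5
Count = 5 - 2 = 3

3


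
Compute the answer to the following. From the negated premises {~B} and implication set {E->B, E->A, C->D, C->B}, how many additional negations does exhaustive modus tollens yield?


Initial negated facts: {~B}
Apply modus tollens to closure:
  ~B and E->B  =>  ~E
  ~B and C->B  =>  ~C
Final negated: {~B, ~C, ~E}
New negations: {~C, ~E}
Count = 2

2


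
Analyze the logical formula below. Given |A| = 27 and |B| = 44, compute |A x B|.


The Cartesian product A x B contains all ordered pairs (a, b).
|A x B| = |A| * |B| = 27 * 44 = 1188

1188


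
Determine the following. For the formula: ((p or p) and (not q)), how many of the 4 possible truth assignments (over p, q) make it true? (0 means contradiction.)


Check all 4 assignments:
p=0, q=0: 0
p=0, q=1: 0
p=1, q=0: 1
p=1, q=1: 0
Count of True = 1

1


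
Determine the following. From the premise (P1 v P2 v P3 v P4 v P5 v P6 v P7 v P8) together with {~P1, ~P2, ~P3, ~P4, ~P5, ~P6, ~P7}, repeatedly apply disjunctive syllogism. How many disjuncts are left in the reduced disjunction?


Original disjuncts (8): P1, P2, P3, P4, P5, P6, P7, P8
Negated (eliminate): ~P1, ~P2, ~P3, ~P4, ~P5, ~P6, ~P7
Remaining disjuncts: P8
Count = 8 - 7 = 1

1


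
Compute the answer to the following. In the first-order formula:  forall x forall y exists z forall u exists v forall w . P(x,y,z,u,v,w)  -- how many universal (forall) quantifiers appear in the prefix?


Quantifier prefix: forall x forall y exists z forall u exists v forall w
Mark each quantifier type:
  U U E U E U
Universal count = 4, Existential count = 2
Asked for universal (forall) quantifiers: 4

4


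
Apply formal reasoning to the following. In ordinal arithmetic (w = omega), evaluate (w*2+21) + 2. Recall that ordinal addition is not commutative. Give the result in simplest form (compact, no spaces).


Compute (w*2+21) + 2.
Ordinal + is associative but NOT commutative; for finite n>0, n + w = w but w + n stays w+n.
By associativity: (w*2+21) + 2 = w*2 + (21+2) = w*2+23.
Result = w*2+23

w*2+23


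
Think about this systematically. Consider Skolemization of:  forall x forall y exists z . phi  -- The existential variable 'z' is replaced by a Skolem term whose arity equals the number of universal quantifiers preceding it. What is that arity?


Quantifier prefix: forall x forall y exists z
'z' is existentially quantified at position 3.
Universal variables preceding it: x, y
Skolem function arity = 2

2


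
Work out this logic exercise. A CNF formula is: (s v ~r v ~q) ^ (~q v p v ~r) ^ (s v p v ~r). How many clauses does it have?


A CNF formula is a conjunction of clauses.
Clauses are separated by ^.
Counting the conjuncts: 3 clauses.

3


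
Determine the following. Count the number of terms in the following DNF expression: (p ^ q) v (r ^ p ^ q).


A DNF formula is a disjunction of terms (conjunctions).
Terms are separated by v.
Counting the disjuncts: 2 terms.

2


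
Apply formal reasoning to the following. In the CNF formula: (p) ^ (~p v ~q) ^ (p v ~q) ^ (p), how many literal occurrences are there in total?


Counting literals in each clause:
Clause 1: 1 literal(s)
Clause 2: 2 literal(s)
Clause 3: 2 literal(s)
Clause 4: 1 literal(s)
Total = 6

6


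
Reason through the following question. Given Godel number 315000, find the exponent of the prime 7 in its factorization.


Factorize 315000 by dividing by 7 repeatedly.
Division steps: 7 divides 315000 exactly 1 time(s).
Exponent of 7 = 1

1


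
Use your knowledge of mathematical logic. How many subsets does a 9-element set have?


The power set of a set with n elements has 2^n elements.
|P(S)| = 2^9 = 512

512


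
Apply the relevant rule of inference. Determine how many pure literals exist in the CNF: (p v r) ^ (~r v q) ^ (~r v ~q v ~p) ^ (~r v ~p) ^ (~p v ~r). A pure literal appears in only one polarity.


Check each variable for pure literal status:
p: mixed (not pure)
q: mixed (not pure)
r: mixed (not pure)
Pure literal count = 0

0


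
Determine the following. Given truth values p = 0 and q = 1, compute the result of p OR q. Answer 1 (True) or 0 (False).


p = 0, q = 1
Operation: p OR q
Evaluate: 0 OR 1 = 1

1


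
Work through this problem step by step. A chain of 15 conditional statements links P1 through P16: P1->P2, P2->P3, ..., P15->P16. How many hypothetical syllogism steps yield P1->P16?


With 15 implications in a chain connecting 16 propositions:
P1->P2, P2->P3, ..., P15->P16
Steps needed = (number of implications) - 1 = 15 - 1 = 14

14


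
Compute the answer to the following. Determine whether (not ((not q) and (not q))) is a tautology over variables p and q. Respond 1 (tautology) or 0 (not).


Check all 4 assignments:
p=0, q=0: 0
p=0, q=1: 1
p=1, q=0: 0
p=1, q=1: 1
Satisfying count = 2/4.
Tautology iff count = 4: no.

0


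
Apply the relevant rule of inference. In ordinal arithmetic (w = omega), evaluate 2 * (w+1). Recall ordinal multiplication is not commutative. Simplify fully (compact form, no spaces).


Compute 2 * (w+1).
Ordinal * is associative and left-distributive over +, but NOT commutative; for finite n>1, n*w = w but w*n stays w*n.
By left-distributivity: 2 * (w+1) = 2*w + 2*1 = w + 2 = w+2.
Result = w+2

w+2


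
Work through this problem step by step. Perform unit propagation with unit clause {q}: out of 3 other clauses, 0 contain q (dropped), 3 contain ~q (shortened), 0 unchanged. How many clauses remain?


Satisfied (removed): 0
Shortened (remain): 3
Unchanged (remain): 0
Remaining = 3 + 0 = 3

3


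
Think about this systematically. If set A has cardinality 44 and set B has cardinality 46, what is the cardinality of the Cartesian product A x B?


The Cartesian product A x B contains all ordered pairs (a, b).
|A x B| = |A| * |B| = 44 * 46 = 2024

2024


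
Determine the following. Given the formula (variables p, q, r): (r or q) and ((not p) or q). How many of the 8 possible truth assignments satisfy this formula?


Evaluate all 8 assignments for p, q, r:
p=0, q=0, r=0: 0
p=0, q=0, r=1: 1
p=0, q=1, r=0: 1
p=0, q=1, r=1: 1
p=1, q=0, r=0: 0
p=1, q=0, r=1: 0
p=1, q=1, r=0: 1
p=1, q=1, r=1: 1
Satisfying count = 5

5


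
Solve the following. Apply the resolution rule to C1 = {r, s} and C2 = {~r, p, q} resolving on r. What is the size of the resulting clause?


Remove r from C1 and ~r from C2.
C1 remainder: {s}
C2 remainder: {p, q}
Union (resolvent): {p, q, s}
Resolvent has 3 literal(s).

3


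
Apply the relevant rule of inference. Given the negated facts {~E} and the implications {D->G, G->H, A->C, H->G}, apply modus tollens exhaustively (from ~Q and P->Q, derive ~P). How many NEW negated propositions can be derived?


Initial negated facts: {~E}
Apply modus tollens to closure:
  (no implication fires)
Final negated: {~E}
New negations: {(none)}
Count = 0

0


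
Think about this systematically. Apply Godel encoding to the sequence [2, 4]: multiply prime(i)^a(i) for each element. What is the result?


Encode each element as an exponent of the corresponding prime:
  2^2 = 4
  3^4 = 81
Product = 4 * 81 = 324

324


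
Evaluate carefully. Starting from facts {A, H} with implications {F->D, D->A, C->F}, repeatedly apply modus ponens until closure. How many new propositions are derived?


Initial facts: {A, H}
Apply modus ponens to closure:
  (no implication fires)
Final known: {A, H}
New propositions: {(none)}
Count = 0

0


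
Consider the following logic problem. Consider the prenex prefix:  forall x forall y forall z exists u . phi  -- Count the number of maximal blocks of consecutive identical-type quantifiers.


Quantifier-type sequence: A A A E  (A=forall, E=exists)
Group into maximal same-type runs:
  Ax3 | Ex1
Number of blocks = 2

2


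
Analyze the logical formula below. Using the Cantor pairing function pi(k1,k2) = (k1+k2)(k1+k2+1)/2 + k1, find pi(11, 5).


k1 + k2 = 16
(k1+k2)(k1+k2+1)/2 = 16 * 17 / 2 = 136
pi = 136 + 11 = 147

147


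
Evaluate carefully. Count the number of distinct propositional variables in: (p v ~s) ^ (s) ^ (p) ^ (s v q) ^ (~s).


Identify each variable that appears in the formula.
Variables found: p, q, s
Count = 3

3


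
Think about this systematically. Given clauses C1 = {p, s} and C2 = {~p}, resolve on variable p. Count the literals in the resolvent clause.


Remove p from C1 and ~p from C2.
C1 remainder: {s}
C2 remainder: {}
Union (resolvent): {s}
Resolvent has 1 literal(s).

1


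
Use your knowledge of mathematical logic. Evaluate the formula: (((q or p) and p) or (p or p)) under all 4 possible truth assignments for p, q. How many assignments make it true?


Check all 4 assignments:
p=0, q=0: 0
p=0, q=1: 0
p=1, q=0: 1
p=1, q=1: 1
Count of True = 2

2


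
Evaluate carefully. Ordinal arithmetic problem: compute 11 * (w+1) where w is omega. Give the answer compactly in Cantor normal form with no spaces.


Compute 11 * (w+1).
Ordinal * is associative and left-distributive over +, but NOT commutative; for finite n>1, n*w = w but w*n stays w*n.
By left-distributivity: 11 * (w+1) = 11*w + 11*1 = w + 11 = w+11.
Result = w+11

w+11


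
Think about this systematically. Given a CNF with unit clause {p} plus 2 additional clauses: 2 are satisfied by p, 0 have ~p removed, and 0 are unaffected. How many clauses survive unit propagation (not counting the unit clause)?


Satisfied (removed): 2
Shortened (remain): 0
Unchanged (remain): 0
Remaining = 0 + 0 = 0

0


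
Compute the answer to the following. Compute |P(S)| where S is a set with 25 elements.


The power set of a set with n elements has 2^n elements.
|P(S)| = 2^25 = 33554432

33554432


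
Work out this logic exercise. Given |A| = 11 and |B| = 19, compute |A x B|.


The Cartesian product A x B contains all ordered pairs (a, b).
|A x B| = |A| * |B| = 11 * 19 = 209

209


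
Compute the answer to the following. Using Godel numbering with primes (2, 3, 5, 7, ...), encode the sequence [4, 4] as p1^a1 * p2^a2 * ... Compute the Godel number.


Encode each element as an exponent of the corresponding prime:
  2^4 = 16
  3^4 = 81
Product = 16 * 81 = 1296

1296


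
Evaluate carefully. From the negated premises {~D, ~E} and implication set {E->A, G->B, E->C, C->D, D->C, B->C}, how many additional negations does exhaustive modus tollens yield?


Initial negated facts: {~D, ~E}
Apply modus tollens to closure:
  ~D and C->D  =>  ~C
  ~C and B->C  =>  ~B
  ~B and G->B  =>  ~G
Final negated: {~B, ~C, ~D, ~E, ~G}
New negations: {~B, ~C, ~G}
Count = 3

3


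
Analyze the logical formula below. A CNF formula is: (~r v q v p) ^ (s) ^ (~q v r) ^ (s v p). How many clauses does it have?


A CNF formula is a conjunction of clauses.
Clauses are separated by ^.
Counting the conjuncts: 4 clauses.

4


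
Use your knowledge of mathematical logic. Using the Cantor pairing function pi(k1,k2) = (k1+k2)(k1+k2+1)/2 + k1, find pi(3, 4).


k1 + k2 = 7
(k1+k2)(k1+k2+1)/2 = 7 * 8 / 2 = 28
pi = 28 + 3 = 31

31


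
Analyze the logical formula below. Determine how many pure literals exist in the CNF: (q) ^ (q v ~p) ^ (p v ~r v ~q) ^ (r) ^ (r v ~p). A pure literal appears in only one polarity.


Check each variable for pure literal status:
p: mixed (not pure)
q: mixed (not pure)
r: mixed (not pure)
Pure literal count = 0

0


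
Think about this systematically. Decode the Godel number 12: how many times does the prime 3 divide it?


Factorize 12 by dividing by 3 repeatedly.
Division steps: 3 divides 12 exactly 1 time(s).
Exponent of 3 = 1

1


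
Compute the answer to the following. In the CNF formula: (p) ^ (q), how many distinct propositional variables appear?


Identify each variable that appears in the formula.
Variables found: p, q
Count = 2

2


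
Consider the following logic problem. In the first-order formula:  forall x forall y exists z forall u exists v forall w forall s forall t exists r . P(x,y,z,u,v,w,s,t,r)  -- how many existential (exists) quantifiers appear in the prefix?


Quantifier prefix: forall x forall y exists z forall u exists v forall w forall s forall t exists r
Mark each quantifier type:
  U U E U E U U U E
Universal count = 6, Existential count = 3
Asked for existential (exists) quantifiers: 3

3


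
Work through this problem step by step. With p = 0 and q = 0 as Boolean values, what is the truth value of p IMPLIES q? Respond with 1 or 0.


p = 0, q = 0
Operation: p IMPLIES q
Evaluate: 0 IMPLIES 0 = 1

1


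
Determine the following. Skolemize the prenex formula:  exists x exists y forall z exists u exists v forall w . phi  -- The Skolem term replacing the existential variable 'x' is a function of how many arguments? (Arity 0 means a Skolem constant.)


Quantifier prefix: exists x exists y forall z exists u exists v forall w
'x' is existentially quantified at position 1.
No universal quantifiers precede it.
Skolem function arity = 0 (a Skolem constant)

0


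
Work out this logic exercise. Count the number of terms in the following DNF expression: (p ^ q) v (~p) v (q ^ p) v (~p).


A DNF formula is a disjunction of terms (conjunctions).
Terms are separated by v.
Counting the disjuncts: 4 terms.

4


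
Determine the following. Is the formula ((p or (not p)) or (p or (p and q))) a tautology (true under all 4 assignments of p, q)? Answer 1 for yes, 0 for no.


Check all 4 assignments:
p=0, q=0: 1
p=0, q=1: 1
p=1, q=0: 1
p=1, q=1: 1
Satisfying count = 4/4.
Tautology iff count = 4: yes.

1


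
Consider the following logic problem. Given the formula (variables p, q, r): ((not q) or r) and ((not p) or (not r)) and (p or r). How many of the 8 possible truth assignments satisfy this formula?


Evaluate all 8 assignments for p, q, r:
p=0, q=0, r=0: 0
p=0, q=0, r=1: 1
p=0, q=1, r=0: 0
p=0, q=1, r=1: 1
p=1, q=0, r=0: 1
p=1, q=0, r=1: 0
p=1, q=1, r=0: 0
p=1, q=1, r=1: 0
Satisfying count = 3

3


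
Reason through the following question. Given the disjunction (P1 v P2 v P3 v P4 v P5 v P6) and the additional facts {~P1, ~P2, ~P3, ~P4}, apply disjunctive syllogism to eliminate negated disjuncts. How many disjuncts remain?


Original disjuncts (6): P1, P2, P3, P4, P5, P6
Negated (eliminate): ~P1, ~P2, ~P3, ~P4
Remaining disjuncts: P5, P6
Count = 6 - 4 = 2

2


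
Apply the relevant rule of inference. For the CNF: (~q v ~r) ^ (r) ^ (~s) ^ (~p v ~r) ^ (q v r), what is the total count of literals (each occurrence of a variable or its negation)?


Counting literals in each clause:
Clause 1: 2 literal(s)
Clause 2: 1 literal(s)
Clause 3: 1 literal(s)
Clause 4: 2 literal(s)
Clause 5: 2 literal(s)
Total = 8

8


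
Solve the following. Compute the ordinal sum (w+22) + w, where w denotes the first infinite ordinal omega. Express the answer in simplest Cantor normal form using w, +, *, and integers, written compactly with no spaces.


Compute (w+22) + w.
Ordinal + is associative but NOT commutative; for finite n>0, n + w = w but w + n stays w+n.
(w+22) + w = w + (22+w) = w + w = w*2 (the finite tail 22 is absorbed by the right w).
Result = w*2

w*2


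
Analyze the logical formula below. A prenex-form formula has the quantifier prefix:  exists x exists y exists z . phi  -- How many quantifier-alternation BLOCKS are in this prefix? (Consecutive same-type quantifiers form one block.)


Quantifier-type sequence: E E E  (A=forall, E=exists)
Group into maximal same-type runs:
  Ex3
Number of blocks = 1

1


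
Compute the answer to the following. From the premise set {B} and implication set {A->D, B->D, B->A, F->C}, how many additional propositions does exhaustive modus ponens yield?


Initial facts: {B}
Apply modus ponens to closure:
  B and B->D  =>  D
  B and B->A  =>  A
Final known: {A, B, D}
New propositions: {A, D}
Count = 2

2


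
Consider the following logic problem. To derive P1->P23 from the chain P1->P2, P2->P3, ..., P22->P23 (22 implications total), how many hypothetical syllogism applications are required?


With 22 implications in a chain connecting 23 propositions:
P1->P2, P2->P3, ..., P22->P23
Steps needed = (number of implications) - 1 = 22 - 1 = 21

21


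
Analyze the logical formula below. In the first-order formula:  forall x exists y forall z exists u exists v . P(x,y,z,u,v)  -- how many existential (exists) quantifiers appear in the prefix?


Quantifier prefix: forall x exists y forall z exists u exists v
Mark each quantifier type:
  U E U E E
Universal count = 2, Existential count = 3
Asked for existential (exists) quantifiers: 3

3


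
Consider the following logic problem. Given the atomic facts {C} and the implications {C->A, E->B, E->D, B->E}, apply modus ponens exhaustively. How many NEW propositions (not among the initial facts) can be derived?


Initial facts: {C}
Apply modus ponens to closure:
  C and C->A  =>  A
Final known: {A, C}
New propositions: {A}
Count = 1

1


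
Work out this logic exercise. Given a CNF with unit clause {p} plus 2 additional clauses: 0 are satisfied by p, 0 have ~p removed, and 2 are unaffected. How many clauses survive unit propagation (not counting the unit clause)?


Satisfied (removed): 0
Shortened (remain): 0
Unchanged (remain): 2
Remaining = 0 + 2 = 2

2


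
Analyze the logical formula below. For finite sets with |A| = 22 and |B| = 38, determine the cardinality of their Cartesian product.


The Cartesian product A x B contains all ordered pairs (a, b).
|A x B| = |A| * |B| = 22 * 38 = 836

836


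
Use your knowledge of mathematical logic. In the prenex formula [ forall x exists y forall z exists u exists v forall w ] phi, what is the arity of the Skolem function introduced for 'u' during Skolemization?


Quantifier prefix: forall x exists y forall z exists u exists v forall w
'u' is existentially quantified at position 4.
Universal variables preceding it: x, z
Skolem function arity = 2

2


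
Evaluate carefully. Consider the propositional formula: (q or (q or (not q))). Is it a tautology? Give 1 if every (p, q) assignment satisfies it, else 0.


Check all 4 assignments:
p=0, q=0: 1
p=0, q=1: 1
p=1, q=0: 1
p=1, q=1: 1
Satisfying count = 4/4.
Tautology iff count = 4: yes.

1


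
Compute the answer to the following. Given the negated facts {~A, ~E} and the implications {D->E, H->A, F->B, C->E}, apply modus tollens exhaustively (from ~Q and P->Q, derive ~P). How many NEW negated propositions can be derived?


Initial negated facts: {~A, ~E}
Apply modus tollens to closure:
  ~E and D->E  =>  ~D
  ~A and H->A  =>  ~H
  ~E and C->E  =>  ~C
Final negated: {~A, ~C, ~D, ~E, ~H}
New negations: {~C, ~D, ~H}
Count = 3

3


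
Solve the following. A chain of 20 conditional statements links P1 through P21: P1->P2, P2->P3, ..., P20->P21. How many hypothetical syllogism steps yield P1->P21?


With 20 implications in a chain connecting 21 propositions:
P1->P2, P2->P3, ..., P20->P21
Steps needed = (number of implications) - 1 = 20 - 1 = 19

19


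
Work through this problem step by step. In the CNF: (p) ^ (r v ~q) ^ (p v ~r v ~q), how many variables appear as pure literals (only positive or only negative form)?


Check each variable for pure literal status:
p: pure positive
q: pure negative
r: mixed (not pure)
Pure literal count = 2

2


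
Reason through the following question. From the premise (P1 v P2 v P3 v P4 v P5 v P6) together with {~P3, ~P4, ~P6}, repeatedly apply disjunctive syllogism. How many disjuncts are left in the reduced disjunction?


Original disjuncts (6): P1, P2, P3, P4, P5, P6
Negated (eliminate): ~P3, ~P4, ~P6
Remaining disjuncts: P1, P2, P5
Count = 6 - 3 = 3

3


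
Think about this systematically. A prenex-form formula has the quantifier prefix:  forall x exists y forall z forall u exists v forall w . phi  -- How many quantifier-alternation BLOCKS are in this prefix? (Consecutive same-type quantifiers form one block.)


Quantifier-type sequence: A E A A E A  (A=forall, E=exists)
Group into maximal same-type runs:
  Ax1 | Ex1 | Ax2 | Ex1 | Ax1
Number of blocks = 5

5


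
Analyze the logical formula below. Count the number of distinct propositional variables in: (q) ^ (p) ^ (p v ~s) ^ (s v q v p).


Identify each variable that appears in the formula.
Variables found: p, q, s
Count = 3

3


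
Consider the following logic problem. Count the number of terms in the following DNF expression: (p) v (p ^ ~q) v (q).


A DNF formula is a disjunction of terms (conjunctions).
Terms are separated by v.
Counting the disjuncts: 3 terms.

3


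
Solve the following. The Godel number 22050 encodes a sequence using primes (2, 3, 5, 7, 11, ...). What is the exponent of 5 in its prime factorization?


Factorize 22050 by dividing by 5 repeatedly.
Division steps: 5 divides 22050 exactly 2 time(s).
Exponent of 5 = 2

2


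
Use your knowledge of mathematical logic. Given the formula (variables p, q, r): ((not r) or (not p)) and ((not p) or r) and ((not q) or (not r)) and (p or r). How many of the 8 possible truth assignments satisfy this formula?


Evaluate all 8 assignments for p, q, r:
p=0, q=0, r=0: 0
p=0, q=0, r=1: 1
p=0, q=1, r=0: 0
p=0, q=1, r=1: 0
p=1, q=0, r=0: 0
p=1, q=0, r=1: 0
p=1, q=1, r=0: 0
p=1, q=1, r=1: 0
Satisfying count = 1

1


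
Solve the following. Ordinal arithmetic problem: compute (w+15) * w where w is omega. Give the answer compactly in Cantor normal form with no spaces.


Compute (w+15) * w.
Ordinal * is associative and left-distributive over +, but NOT commutative; for finite n>1, n*w = w but w*n stays w*n.
(w+15) * w = sup{(w+15)*k : k<w} = sup{w*k+15} = w^2 (the +15 tail is absorbed in the limit).
Result = w^2

w^2
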